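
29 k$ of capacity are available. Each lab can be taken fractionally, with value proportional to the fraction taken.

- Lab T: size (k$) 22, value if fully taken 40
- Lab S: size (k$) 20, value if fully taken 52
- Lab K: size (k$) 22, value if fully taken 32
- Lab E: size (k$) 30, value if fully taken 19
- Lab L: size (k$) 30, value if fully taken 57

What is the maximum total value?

69.1

Sort by value density: Lab S 52/20≈2.6, Lab L 57/30≈1.9, Lab T 40/22≈1.82, Lab K 32/22≈1.45, Lab E 19/30≈0.633.
All 20 k$ of Lab S fit (value 52) — 9 remain.
9 k$ left: a 9/30 share of Lab L gives 57×9/30 = 17.1.
Total value = 69.1.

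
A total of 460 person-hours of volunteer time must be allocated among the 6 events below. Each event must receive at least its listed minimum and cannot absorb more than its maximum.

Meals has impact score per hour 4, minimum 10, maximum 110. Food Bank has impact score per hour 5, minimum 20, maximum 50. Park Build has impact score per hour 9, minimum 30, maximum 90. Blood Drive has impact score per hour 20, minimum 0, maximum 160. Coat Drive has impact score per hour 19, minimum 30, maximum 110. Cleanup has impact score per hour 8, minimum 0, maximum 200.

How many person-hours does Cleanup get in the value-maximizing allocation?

70

Meeting every minimum uses 10+20+30+0+30+0 = 90 person-hours, leaving 370.
Order the events by impact score per hour: Blood Drive 20 > Coat Drive 19 > Park Build 9 > Cleanup 8 > Food Bank 5 > Meals 4.
Give Blood Drive 160 more to hit its cap of 160 ; 210 left.
Coat Drive: +80 to 110 (cap) ; 130 left.
Park Build: +60 to 90 (cap) ; 70 left.
Only 70 left; Cleanup takes them to reach 70.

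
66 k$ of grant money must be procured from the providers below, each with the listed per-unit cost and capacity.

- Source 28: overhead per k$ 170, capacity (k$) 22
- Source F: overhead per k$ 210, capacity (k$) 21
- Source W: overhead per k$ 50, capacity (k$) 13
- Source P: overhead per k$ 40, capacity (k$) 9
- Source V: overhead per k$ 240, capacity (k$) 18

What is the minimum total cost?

Cheapest first:
Take 9 from Source P at 40 — need 57 more.
Source W at 50: take all 13 k$ — 44 still needed.
Source 28 (170): use full 22 — 22 k$ to go.
Take 21 from Source F at 210 — need 1 more.
Source V (240): take the remaining 1 — done.
Cost = 9×40 + 13×50 + 22×170 + 21×210 + 1×240 = 9400.

9400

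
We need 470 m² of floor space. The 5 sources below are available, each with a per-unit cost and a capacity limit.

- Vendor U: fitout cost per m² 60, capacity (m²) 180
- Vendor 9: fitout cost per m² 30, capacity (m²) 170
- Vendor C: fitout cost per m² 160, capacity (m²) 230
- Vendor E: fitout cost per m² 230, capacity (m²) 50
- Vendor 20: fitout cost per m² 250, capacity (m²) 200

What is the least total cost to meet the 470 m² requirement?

Cheapest first:
Vendor 9 at 30: take all 170 m² — 300 still needed.
Take 180 from Vendor U at 60 — need 120 more.
Take 120 from Vendor C at 160 to finish.
Vendor E, Vendor 20: unused.
Cost = 170×30 + 180×60 + 120×160 = 35100.

35100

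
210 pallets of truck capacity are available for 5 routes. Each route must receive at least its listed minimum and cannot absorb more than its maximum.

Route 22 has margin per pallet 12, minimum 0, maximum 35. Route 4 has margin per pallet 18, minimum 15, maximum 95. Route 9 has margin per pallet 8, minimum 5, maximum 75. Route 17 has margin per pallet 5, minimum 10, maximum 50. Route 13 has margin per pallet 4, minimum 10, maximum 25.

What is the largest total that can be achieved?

Meeting every minimum uses 0+15+5+10+10 = 40 pallets, leaving 170.
Rank by margin per pallet: Route 4 18 > Route 22 12 > Route 9 8 > Route 17 5 > Route 13 4.
Give Route 4 80 more to hit its cap of 95 → 90 left.
Route 22 takes 35 more to reach its cap of 35 → 55 left.
Route 9: +55 (room for 70) → 60. Pool exhausted.
Total = 12×35 + 18×95 + 8×60 + 5×10 + 4×10 = 2700.

2700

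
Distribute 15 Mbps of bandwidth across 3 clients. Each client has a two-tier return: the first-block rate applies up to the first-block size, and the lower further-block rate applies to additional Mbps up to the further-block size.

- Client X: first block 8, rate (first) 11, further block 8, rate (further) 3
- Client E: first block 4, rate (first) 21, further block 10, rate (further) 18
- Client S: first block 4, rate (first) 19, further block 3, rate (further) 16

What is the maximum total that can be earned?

Rank every tier by rate: Client E/tier1 21 > Client S/tier1 19 > Client E/tier2 18 > Client S/tier2 16 > Client X/tier1 11 > Client X/tier2 3.
Client E/tier1 (21): +4 — 11 left.
Client S/tier1 (19): +4 — 7 left.
Client E tier2 at 18: only 7 left, fill 7.
Total = 21×4 + 19×4 + 18×7 = 286.

286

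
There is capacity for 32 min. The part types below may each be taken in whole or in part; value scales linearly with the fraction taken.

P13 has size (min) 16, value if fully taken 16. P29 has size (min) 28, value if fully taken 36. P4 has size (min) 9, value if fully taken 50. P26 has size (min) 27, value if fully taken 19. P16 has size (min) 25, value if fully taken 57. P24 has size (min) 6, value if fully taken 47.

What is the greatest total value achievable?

Best value per unit of size first: P24 47/6≈7.83, P4 50/9≈5.56, P16 57/25≈2.28, P29 36/28≈1.29, P13 16/16≈1, P26 19/27≈0.704.
All 6 min of P24 fit (value 47) ; 26 remain.
P4: take in full, 9 min for value 50 ; 17 left.
17 min left: a 17/25 share of P16 gives 57×17/25 = 38.76.
Total value = 135.76.

135.76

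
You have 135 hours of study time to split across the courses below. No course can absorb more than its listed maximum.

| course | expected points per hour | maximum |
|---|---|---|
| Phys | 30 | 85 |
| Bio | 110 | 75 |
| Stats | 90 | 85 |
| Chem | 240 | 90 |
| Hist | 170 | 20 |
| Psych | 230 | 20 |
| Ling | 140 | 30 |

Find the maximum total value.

Order the courses by expected points per hour: Chem 240 > Psych 230 > Hist 170 > Ling 140 > Bio 110 > Stats 90 > Phys 30.
Give Chem 90 to hit its cap of 90 ; 45 left.
Psych takes 20 to reach its cap of 20 ; 25 left.
Hist takes 20 to reach its cap of 20 ; 5 left.
Ling has room for 30 but only 5 remain, so it gets 5.
Total = 240×90 + 170×20 + 230×20 + 140×5 = 30300.

30300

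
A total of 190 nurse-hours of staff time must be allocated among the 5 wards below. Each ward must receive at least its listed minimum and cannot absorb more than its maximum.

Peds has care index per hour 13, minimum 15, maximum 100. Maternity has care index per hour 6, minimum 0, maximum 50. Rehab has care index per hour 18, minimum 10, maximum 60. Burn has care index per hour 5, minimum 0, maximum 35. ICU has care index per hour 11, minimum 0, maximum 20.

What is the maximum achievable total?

2660

Meeting every minimum uses 15+0+10+0+0 = 25 nurse-hours, leaving 165.
Rank by care index per hour: Rehab 18 > Peds 13 > ICU 11 > Maternity 6 > Burn 5.
Give Rehab 50 more to hit its cap of 60 — 115 left.
Peds takes 85 more to reach its cap of 100 — 30 left.
ICU takes 20 more to reach its cap of 20 — 10 left.
Only 10 left; Maternity takes them to reach 10.
Total = 13×100 + 6×10 + 18×60 + 11×20 = 2660.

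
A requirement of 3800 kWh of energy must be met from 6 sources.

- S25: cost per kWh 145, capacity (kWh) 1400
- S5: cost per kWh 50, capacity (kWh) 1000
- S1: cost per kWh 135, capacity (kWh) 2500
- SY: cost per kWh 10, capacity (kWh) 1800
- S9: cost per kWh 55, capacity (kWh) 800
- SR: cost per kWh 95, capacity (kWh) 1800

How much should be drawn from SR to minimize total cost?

200

Cheapest first:
SY at 10: take all 1800 kWh — 2000 still needed.
Take 1000 from S5 at 50 — need 1000 more.
Take 800 from S9 at 55 — need 200 more.
SR at 95: take 200 of its 1800 — requirement met.
S1, S25: unused.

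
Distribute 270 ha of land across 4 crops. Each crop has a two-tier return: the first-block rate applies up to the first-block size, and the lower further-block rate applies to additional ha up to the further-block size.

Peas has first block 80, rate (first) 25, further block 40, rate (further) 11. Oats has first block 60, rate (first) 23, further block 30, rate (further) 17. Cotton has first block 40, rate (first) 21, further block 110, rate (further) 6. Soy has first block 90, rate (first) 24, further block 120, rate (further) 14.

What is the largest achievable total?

6380

Treat each block as its own option and order by rate: Peas/tier1 25 > Soy/tier1 24 > Oats/tier1 23 > Cotton/tier1 21 > Oats/tier2 17 > Soy/tier2 14 > Peas/tier2 11 > Cotton/tier2 6.
Fill Peas tier1 block (80 at 25) — 190 left.
Soy tier1 at 24: fill all 90 — 100 left.
Fill Oats tier1 block (60 at 23) — 40 left.
Cotton/tier1 (21): +40 — 0 left.
Total = 25×80 + 24×90 + 23×60 + 21×40 = 6380.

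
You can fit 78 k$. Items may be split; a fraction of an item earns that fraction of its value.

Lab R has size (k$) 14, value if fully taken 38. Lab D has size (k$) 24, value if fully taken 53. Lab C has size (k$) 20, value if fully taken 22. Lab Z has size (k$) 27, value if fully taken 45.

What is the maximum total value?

150.3

Sort by value density: Lab R 38/14≈2.71, Lab D 53/24≈2.21, Lab Z 45/27≈1.67, Lab C 22/20≈1.1.
Lab R: take in full, 14 k$ for value 38 ; 64 left.
All 24 k$ of Lab D fit (value 53) ; 40 remain.
Lab Z: take in full, 27 k$ for value 45 ; 13 left.
13 k$ left: a 13/20 share of Lab C gives 22×13/20 = 14.3.
Total value = 150.3.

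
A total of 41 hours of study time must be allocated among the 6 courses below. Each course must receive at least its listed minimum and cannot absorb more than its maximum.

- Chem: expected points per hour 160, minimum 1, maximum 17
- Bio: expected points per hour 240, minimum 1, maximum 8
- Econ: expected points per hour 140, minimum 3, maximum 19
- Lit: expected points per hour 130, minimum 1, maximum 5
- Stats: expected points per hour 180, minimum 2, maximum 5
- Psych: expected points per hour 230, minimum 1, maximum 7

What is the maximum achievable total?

Meeting every minimum uses 1+1+3+1+2+1 = 9 hours, leaving 32.
Order the courses by expected points per hour: Bio 240 > Psych 230 > Stats 180 > Chem 160 > Econ 140 > Lit 130.
Bio: +7 to 8 (cap) ; 25 left.
Psych takes 6 more to reach its cap of 7 ; 19 left.
Stats: +3 to 5 (cap) ; 16 left.
Give Chem 16 more to hit its cap of 17 ; 0 left.
Total = 160×17 + 240×8 + 140×3 + 130×1 + 180×5 + 230×7 = 7700.

7700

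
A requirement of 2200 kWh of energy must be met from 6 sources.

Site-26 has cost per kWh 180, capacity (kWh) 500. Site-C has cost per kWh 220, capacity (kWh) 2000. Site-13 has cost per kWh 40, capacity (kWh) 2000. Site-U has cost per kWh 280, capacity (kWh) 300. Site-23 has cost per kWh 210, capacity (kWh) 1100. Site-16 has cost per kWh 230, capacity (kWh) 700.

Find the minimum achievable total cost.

116000

Fill from the cheapest source first.
Site-13 (40): use full 2000 → 200 kWh to go.
Site-26 at 180: take 200 of its 500 → requirement met.
Site-23, Site-C, Site-16, Site-U: unused.
Cost = 2000×40 + 200×180 = 116000.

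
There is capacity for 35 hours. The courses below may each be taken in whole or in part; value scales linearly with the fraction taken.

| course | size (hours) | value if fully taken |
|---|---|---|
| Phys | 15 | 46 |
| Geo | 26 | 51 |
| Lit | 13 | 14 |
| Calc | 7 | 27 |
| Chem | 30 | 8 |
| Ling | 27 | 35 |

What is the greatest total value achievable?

98.5

Best value per unit of size first: Calc 27/7≈3.86, Phys 46/15≈3.07, Geo 51/26≈1.96, Ling 35/27≈1.3, Lit 14/13≈1.08, Chem 8/30≈0.267.
Calc: take in full, 7 hours for value 27 — 28 left.
All 15 hours of Phys fit (value 46) — 13 remain.
Only 13 hours remain; take 13/26 of Geo for value 51×13/26 = 25.5.
Total value = 98.5.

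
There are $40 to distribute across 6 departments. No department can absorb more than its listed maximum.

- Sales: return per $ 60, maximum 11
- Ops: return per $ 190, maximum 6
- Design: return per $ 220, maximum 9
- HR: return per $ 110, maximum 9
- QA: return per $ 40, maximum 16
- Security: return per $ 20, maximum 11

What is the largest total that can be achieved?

4970

Rank by return per $: Design 220 > Ops 190 > HR 110 > Sales 60 > QA 40 > Security 20.
Give Design 9 to hit its cap of 9 ; 31 left.
Ops: +6 to 6 (cap) ; 25 left.
Give HR 9 to hit its cap of 9 ; 16 left.
Sales: +11 to 11 (cap) ; 5 left.
Only 5 left; QA takes them to reach 5.
Total = 60×11 + 190×6 + 220×9 + 110×9 + 40×5 = 4970.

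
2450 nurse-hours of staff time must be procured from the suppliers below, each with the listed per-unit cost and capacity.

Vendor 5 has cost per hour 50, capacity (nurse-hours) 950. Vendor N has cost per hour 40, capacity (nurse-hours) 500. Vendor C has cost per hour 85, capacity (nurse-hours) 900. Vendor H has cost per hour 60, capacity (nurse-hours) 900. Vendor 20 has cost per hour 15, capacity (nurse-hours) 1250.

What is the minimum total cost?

Cheapest first:
Vendor 20 at 15: take all 1250 nurse-hours ; 1200 still needed.
Take 500 from Vendor N at 40 ; need 700 more.
Take 700 from Vendor 5 at 50 to finish.
Vendor H, Vendor C: unused.
Cost = 1250×15 + 500×40 + 700×50 = 73750.

73750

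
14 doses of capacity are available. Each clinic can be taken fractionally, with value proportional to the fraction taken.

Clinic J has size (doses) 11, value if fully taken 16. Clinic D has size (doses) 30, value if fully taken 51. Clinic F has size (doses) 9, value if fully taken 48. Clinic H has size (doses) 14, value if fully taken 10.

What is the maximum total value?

Rank by value-to-size ratio: Clinic F 48/9≈5.33, Clinic D 51/30≈1.7, Clinic J 16/11≈1.45, Clinic H 10/14≈0.714.
Clinic F: take in full, 9 doses for value 48 → 5 left.
Fill the last 5 doses with part of Clinic D: 5/30 of it earns 8.5.
Total value = 56.5.

56.5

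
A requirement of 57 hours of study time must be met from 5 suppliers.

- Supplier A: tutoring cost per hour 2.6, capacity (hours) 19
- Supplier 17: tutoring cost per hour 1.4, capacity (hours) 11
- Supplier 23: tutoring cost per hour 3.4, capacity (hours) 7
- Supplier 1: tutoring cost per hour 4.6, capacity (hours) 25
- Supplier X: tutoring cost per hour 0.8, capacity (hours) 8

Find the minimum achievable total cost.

150.2

Cheapest first:
Supplier X (0.8): use full 8 ; 49 hours to go.
Supplier 17 (1.4): use full 11 ; 38 hours to go.
Take 19 from Supplier A at 2.6 ; need 19 more.
Supplier 23 (3.4): use full 7 ; 12 hours to go.
Take 12 from Supplier 1 at 4.6 to finish.
Cost = 8×0.8 + 11×1.4 + 19×2.6 + 7×3.4 + 12×4.6 = 150.2.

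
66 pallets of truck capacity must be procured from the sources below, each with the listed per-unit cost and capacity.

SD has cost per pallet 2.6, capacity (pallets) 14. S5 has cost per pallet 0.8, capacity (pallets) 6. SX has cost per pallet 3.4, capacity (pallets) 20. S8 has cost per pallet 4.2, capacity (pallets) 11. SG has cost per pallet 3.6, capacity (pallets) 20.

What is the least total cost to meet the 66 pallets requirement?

206.4

Cheapest first:
S5 at 0.8: take all 6 pallets — 60 still needed.
Take 14 from SD at 2.6 — need 46 more.
Take 20 from SX at 3.4 — need 26 more.
SG (3.6): use full 20 — 6 pallets to go.
Take 6 from S8 at 4.2 to finish.
Cost = 6×0.8 + 14×2.6 + 20×3.4 + 20×3.6 + 6×4.2 = 206.4.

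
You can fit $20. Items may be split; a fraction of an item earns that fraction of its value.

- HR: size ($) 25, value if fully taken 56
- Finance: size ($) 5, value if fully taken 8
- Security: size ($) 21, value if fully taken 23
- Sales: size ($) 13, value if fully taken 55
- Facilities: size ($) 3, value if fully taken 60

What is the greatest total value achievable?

Best value per unit of size first: Facilities 60/3≈20, Sales 55/13≈4.23, HR 56/25≈2.24, Finance 8/5≈1.6, Security 23/21≈1.1.
Facilities: take in full, 3 $ for value 60 — 17 left.
All 13 $ of Sales fit (value 55) — 4 remain.
4 $ left: a 4/25 share of HR gives 56×4/25 = 8.96.
Total value = 123.96.

123.96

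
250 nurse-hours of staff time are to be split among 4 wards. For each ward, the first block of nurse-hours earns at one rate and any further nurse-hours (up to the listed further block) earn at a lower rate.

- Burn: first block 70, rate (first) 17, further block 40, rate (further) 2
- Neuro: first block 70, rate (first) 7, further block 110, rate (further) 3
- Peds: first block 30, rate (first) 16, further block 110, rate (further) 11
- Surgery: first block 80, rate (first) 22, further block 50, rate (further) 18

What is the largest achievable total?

4550

Treat each block as its own option and order by rate: Surgery/T1 22 > Surgery/T2 18 > Burn/T1 17 > Peds/T1 16 > Peds/T2 11 > Neuro/T1 7 > Neuro/T2 3 > Burn/T2 2.
Surgery T1 at 22: fill all 80 — 170 left.
Surgery T2 at 18: fill all 50 — 120 left.
Fill Burn T1 block (70 at 17) — 50 left.
Peds T1 at 16: fill all 30 — 20 left.
20 remain; put them into Peds T2 at 11.
Total = 22×80 + 18×50 + 17×70 + 16×30 + 11×20 = 4550.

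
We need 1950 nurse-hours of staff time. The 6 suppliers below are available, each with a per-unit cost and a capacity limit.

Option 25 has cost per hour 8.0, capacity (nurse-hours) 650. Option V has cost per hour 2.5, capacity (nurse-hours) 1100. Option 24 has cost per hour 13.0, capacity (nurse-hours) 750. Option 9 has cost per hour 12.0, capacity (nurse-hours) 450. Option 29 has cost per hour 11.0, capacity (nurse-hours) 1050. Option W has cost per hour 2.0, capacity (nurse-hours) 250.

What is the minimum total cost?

Cheapest first:
Option W (2.0): use full 250 ; 1700 nurse-hours to go.
Option V at 2.5: take all 1100 nurse-hours ; 600 still needed.
Option 25 at 8.0: take 600 of its 650 ; requirement met.
Option 29, Option 9, Option 24: unused.
Cost = 250×2.0 + 1100×2.5 + 600×8.0 = 8050.

8050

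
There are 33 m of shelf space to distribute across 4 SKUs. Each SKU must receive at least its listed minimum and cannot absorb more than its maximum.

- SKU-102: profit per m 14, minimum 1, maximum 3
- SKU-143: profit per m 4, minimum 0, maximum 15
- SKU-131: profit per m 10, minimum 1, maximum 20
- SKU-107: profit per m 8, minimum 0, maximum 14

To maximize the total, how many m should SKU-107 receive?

Meeting every minimum uses 1+0+1+0 = 2 m, leaving 31.
Highest profit per m first: SKU-102 14 > SKU-131 10 > SKU-107 8 > SKU-143 4.
Give SKU-102 2 more to hit its cap of 3 — 29 left.
SKU-131: +19 to 20 (cap) — 10 left.
SKU-107 has room for 14 more but only 10 remain, so it gets 10.

10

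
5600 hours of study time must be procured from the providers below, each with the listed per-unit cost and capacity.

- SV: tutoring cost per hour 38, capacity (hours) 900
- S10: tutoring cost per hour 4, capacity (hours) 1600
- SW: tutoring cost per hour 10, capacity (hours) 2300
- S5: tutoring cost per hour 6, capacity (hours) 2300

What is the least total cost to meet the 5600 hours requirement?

37200

Fill from the cheapest provider first.
Take 1600 from S10 at 4 → need 4000 more.
Take 2300 from S5 at 6 → need 1700 more.
Take 1700 from SW at 10 to finish.
SV: unused.
Cost = 1600×4 + 2300×6 + 1700×10 = 37200.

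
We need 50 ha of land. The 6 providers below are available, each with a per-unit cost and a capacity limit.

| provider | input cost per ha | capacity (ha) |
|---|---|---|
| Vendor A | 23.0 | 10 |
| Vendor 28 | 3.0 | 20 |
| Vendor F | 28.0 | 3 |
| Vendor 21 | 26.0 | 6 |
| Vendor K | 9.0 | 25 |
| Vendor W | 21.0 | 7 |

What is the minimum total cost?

Fill from the cheapest provider first.
Vendor 28 at 3.0: take all 20 ha ; 30 still needed.
Vendor K at 9.0: take all 25 ha ; 5 still needed.
Vendor W at 21.0: take 5 of its 7 ; requirement met.
Vendor A, Vendor 21, Vendor F: unused.
Cost = 20×3.0 + 25×9.0 + 5×21.0 = 390.

390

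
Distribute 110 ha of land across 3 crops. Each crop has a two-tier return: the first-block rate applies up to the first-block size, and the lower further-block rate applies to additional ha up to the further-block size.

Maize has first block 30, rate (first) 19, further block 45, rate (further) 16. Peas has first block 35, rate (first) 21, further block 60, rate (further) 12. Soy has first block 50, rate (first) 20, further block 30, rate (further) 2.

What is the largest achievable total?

2210

Order all 6 blocks by rate: Peas/T1 21 > Soy/T1 20 > Maize/T1 19 > Maize/T2 16 > Peas/T2 12 > Soy/T2 2.
Peas/T1 (21): +35 → 75 left.
Soy T1 at 20: fill all 50 → 25 left.
Maize T1 at 19: only 25 left, fill 25.
Total = 21×35 + 20×50 + 19×25 = 2210.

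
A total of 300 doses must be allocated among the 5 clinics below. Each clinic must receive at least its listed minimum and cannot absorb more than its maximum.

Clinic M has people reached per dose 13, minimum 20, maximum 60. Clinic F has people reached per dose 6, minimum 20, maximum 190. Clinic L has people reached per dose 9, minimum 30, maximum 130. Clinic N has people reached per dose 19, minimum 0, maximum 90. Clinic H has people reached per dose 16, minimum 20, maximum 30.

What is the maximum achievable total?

3990

Meeting every minimum uses 20+20+30+0+20 = 90 doses, leaving 210.
Rank by people reached per dose: Clinic N 19 > Clinic H 16 > Clinic M 13 > Clinic L 9 > Clinic F 6.
Give Clinic N 90 more to hit its cap of 90 → 120 left.
Clinic H takes 10 more to reach its cap of 30 → 110 left.
Clinic M: +40 to 60 (cap) → 70 left.
Only 70 left; Clinic L takes them to reach 100.
Total = 13×60 + 6×20 + 9×100 + 19×90 + 16×30 = 3990.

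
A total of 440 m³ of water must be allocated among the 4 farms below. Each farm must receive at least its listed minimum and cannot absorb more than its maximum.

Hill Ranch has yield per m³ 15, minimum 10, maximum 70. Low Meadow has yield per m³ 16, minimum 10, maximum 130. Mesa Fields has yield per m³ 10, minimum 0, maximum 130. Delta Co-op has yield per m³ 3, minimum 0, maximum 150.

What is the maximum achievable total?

Meeting every minimum uses 10+10+0+0 = 20 m³, leaving 420.
Highest yield per m³ first: Low Meadow 16 > Hill Ranch 15 > Mesa Fields 10 > Delta Co-op 3.
Low Meadow takes 120 more to reach its cap of 130 — 300 left.
Give Hill Ranch 60 more to hit its cap of 70 — 240 left.
Mesa Fields takes 130 more to reach its cap of 130 — 110 left.
Delta Co-op has room for 150 more but only 110 remain, so it gets 110.
Total = 15×70 + 16×130 + 10×130 + 3×110 = 4760.

4760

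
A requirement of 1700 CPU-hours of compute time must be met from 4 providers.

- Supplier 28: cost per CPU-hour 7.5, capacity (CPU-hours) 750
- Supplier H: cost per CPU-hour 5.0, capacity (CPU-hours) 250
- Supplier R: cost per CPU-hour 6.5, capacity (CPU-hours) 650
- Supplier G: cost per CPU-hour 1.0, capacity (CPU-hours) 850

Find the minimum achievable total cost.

Fill from the cheapest provider first.
Supplier G (1.0): use full 850 — 850 CPU-hours to go.
Supplier H (5.0): use full 250 — 600 CPU-hours to go.
Take 600 from Supplier R at 6.5 to finish.
Supplier 28: unused.
Cost = 850×1.0 + 250×5.0 + 600×6.5 = 6000.

6000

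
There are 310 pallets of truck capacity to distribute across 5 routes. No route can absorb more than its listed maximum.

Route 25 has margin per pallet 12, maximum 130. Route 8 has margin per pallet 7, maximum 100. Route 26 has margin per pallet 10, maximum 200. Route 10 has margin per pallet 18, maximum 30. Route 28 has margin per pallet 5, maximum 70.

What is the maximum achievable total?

3600

Order the routes by margin per pallet: Route 10 18 > Route 25 12 > Route 26 10 > Route 8 7 > Route 28 5.
Route 10: +30 to 30 (cap) ; 280 left.
Route 25: +130 to 130 (cap) ; 150 left.
Only 150 left; Route 26 takes them to reach 150.
Total = 12×130 + 10×150 + 18×30 = 3600.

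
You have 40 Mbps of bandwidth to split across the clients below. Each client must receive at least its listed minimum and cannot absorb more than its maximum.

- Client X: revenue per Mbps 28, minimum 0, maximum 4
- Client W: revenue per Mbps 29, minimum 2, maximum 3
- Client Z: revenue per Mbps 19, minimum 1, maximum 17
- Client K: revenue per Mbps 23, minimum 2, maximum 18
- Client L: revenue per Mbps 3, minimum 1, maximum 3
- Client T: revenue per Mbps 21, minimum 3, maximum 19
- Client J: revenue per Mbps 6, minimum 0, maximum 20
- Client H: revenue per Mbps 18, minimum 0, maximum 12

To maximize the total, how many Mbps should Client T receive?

Meeting every minimum uses 0+2+1+2+1+3+0+0 = 9 Mbps, leaving 31.
Order the clients by revenue per Mbps: Client W 29 > Client X 28 > Client K 23 > Client T 21 > Client Z 19 > Client H 18 > Client J 6 > Client L 3.
Client W: +1 to 3 (cap) → 30 left.
Give Client X 4 more to hit its cap of 4 → 26 left.
Give Client K 16 more to hit its cap of 18 → 10 left.
Only 10 left; Client T takes them to reach 13.

13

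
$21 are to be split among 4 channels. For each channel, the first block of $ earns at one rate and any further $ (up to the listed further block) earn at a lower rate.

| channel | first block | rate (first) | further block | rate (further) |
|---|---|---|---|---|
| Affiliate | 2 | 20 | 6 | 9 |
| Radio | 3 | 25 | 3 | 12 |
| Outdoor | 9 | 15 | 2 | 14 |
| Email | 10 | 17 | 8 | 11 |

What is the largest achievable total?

375

Rank every tier by rate: Radio/first 25 > Affiliate/first 20 > Email/first 17 > Outdoor/first 15 > Outdoor/second 14 > Radio/second 12 > Email/second 11 > Affiliate/second 9.
Radio first at 25: fill all 3 — 18 left.
Affiliate/first (20): +2 — 16 left.
Email first at 17: fill all 10 — 6 left.
6 remain; put them into Outdoor first at 15.
Total = 25×3 + 20×2 + 17×10 + 15×6 = 375.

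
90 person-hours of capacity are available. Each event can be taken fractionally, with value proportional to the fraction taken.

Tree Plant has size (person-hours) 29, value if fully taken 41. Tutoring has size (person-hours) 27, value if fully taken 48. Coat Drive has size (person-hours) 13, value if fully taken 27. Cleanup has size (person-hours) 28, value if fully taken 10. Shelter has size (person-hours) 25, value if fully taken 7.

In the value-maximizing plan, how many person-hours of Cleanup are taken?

Sort by value density: Coat Drive 27/13≈2.08, Tutoring 48/27≈1.78, Tree Plant 41/29≈1.41, Cleanup 10/28≈0.357, Shelter 7/25≈0.28.
All 13 person-hours of Coat Drive fit (value 27) ; 77 remain.
Take all of Tutoring (27 person-hours, value 48) ; 50 person-hours left.
Tree Plant: take in full, 29 person-hours for value 41 ; 21 left.
21 person-hours left: a 21/28 share of Cleanup gives 10×21/28 = 7.5.

21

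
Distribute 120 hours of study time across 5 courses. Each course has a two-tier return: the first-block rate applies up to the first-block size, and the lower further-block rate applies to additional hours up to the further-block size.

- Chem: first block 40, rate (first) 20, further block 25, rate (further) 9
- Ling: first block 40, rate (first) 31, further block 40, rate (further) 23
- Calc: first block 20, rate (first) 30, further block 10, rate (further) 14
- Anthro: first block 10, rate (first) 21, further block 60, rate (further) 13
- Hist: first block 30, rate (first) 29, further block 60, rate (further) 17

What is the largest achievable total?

Order all 10 blocks by rate: Ling/first 31 > Calc/first 30 > Hist/first 29 > Ling/second 23 > Anthro/first 21 > Chem/first 20 > Hist/second 17 > Calc/second 14 > Anthro/second 13 > Chem/second 9.
Fill Ling first block (40 at 31) → 80 left.
Fill Calc first block (20 at 30) → 60 left.
Fill Hist first block (30 at 29) → 30 left.
30 remain; put them into Ling second at 23.
Total = 31×40 + 30×20 + 29×30 + 23×30 = 3400.

3400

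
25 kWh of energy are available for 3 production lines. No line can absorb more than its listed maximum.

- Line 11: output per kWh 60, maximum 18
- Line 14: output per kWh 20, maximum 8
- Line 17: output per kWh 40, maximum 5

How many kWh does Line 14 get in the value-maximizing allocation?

2

Highest output per kWh first: Line 11 60 > Line 17 40 > Line 14 20.
Line 11: +18 to 18 (cap) — 7 left.
Line 17: +5 to 5 (cap) — 2 left.
Line 14 has room for 8 but only 2 remain, so it gets 2.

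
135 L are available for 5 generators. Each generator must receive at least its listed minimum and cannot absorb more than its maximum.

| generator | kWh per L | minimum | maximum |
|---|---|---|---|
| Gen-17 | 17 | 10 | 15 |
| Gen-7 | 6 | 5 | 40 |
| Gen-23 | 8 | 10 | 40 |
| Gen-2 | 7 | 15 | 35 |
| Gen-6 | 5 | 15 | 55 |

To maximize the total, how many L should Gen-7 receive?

Meeting every minimum uses 10+5+10+15+15 = 55 L, leaving 80.
Rank by kWh per L: Gen-17 17 > Gen-23 8 > Gen-2 7 > Gen-7 6 > Gen-6 5.
Give Gen-17 5 more to hit its cap of 15 — 75 left.
Gen-23 takes 30 more to reach its cap of 40 — 45 left.
Gen-2: +20 to 35 (cap) — 25 left.
Gen-7 has room for 35 more but only 25 remain, so it gets 30.

30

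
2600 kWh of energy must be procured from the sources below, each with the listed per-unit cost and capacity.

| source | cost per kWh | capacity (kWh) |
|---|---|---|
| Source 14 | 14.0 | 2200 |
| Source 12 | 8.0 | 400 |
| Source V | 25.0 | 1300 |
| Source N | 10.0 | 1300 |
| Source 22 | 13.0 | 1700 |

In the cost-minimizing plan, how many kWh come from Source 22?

Cheapest first:
Take 400 from Source 12 at 8.0 ; need 2200 more.
Take 1300 from Source N at 10.0 ; need 900 more.
Take 900 from Source 22 at 13.0 to finish.
Source 14, Source V: unused.

900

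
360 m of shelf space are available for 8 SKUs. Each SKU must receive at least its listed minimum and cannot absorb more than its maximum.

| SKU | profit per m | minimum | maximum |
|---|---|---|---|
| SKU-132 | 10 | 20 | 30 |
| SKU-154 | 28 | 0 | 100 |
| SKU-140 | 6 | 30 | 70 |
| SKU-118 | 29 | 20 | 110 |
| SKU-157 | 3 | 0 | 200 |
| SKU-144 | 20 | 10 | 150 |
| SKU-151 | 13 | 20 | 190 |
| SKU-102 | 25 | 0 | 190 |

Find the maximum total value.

Meeting every minimum uses 20+0+30+20+0+10+20+0 = 100 m, leaving 260.
Order the SKUs by profit per m: SKU-118 29 > SKU-154 28 > SKU-102 25 > SKU-144 20 > SKU-151 13 > SKU-132 10 > SKU-140 6 > SKU-157 3.
SKU-118: +90 to 110 (cap) → 170 left.
Give SKU-154 100 more to hit its cap of 100 → 70 left.
SKU-102: +70 (room for 190) → 70. Pool exhausted.
Total = 10×20 + 28×100 + 6×30 + 29×110 + 20×10 + 13×20 + 25×70 = 8580.

8580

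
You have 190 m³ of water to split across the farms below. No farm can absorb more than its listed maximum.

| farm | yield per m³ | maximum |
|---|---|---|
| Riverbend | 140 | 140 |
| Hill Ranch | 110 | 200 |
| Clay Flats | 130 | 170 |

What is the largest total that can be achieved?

Rank by yield per m³: Riverbend 140 > Clay Flats 130 > Hill Ranch 110.
Give Riverbend 140 to hit its cap of 140 — 50 left.
Clay Flats has room for 170 but only 50 remain, so it gets 50.
Total = 140×140 + 130×50 = 26100.

26100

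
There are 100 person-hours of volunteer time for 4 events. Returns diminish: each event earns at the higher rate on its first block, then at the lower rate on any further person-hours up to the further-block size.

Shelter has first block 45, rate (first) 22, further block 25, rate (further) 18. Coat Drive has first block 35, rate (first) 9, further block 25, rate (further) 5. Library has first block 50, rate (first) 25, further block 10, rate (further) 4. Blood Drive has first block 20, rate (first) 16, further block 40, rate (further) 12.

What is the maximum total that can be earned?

2330

Treat each block as its own option and order by rate: Library/first 25 > Shelter/first 22 > Shelter/second 18 > Blood Drive/first 16 > Blood Drive/second 12 > Coat Drive/first 9 > Coat Drive/second 5 > Library/second 4.
Library/first (25): +50 → 50 left.
Shelter first at 22: fill all 45 → 5 left.
Shelter second at 18: only 5 left, fill 5.
Total = 25×50 + 22×45 + 18×5 = 2330.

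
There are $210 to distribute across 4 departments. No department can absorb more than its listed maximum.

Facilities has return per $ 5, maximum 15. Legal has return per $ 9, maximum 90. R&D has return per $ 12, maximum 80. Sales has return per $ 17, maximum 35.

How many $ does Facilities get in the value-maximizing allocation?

5

Rank by return per $: Sales 17 > R&D 12 > Legal 9 > Facilities 5.
Give Sales 35 to hit its cap of 35 — 175 left.
R&D: +80 to 80 (cap) — 95 left.
Give Legal 90 to hit its cap of 90 — 5 left.
Only 5 left; Facilities takes them to reach 5.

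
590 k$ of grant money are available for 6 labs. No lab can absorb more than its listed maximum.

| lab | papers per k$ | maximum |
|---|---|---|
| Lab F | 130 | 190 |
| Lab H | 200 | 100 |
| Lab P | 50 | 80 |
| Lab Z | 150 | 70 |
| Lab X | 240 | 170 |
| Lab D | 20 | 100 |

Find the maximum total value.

99000

Order the labs by papers per k$: Lab X 240 > Lab H 200 > Lab Z 150 > Lab F 130 > Lab P 50 > Lab D 20.
Lab X takes 170 to reach its cap of 170 ; 420 left.
Lab H: +100 to 100 (cap) ; 320 left.
Give Lab Z 70 to hit its cap of 70 ; 250 left.
Give Lab F 190 to hit its cap of 190 ; 60 left.
Lab P has room for 80 but only 60 remain, so it gets 60.
Total = 130×190 + 200×100 + 50×60 + 150×70 + 240×170 = 99000.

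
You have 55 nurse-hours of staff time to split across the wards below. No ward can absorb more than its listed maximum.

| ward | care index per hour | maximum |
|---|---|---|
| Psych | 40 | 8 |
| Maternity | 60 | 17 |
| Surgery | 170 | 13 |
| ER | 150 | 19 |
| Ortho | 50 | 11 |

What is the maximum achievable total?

Order the wards by care index per hour: Surgery 170 > ER 150 > Maternity 60 > Ortho 50 > Psych 40.
Give Surgery 13 to hit its cap of 13 ; 42 left.
ER: +19 to 19 (cap) ; 23 left.
Maternity takes 17 to reach its cap of 17 ; 6 left.
Ortho has room for 11 but only 6 remain, so it gets 6.
Total = 60×17 + 170×13 + 150×19 + 50×6 = 6380.

6380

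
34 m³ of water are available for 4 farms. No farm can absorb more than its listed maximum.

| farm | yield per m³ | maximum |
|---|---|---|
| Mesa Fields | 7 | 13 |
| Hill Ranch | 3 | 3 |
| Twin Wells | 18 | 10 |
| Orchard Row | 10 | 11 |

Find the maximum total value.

381

Order the farms by yield per m³: Twin Wells 18 > Orchard Row 10 > Mesa Fields 7 > Hill Ranch 3.
Twin Wells: +10 to 10 (cap) → 24 left.
Give Orchard Row 11 to hit its cap of 11 → 13 left.
Mesa Fields: +13 to 13 (cap) → 0 left.
Total = 7×13 + 18×10 + 10×11 = 381.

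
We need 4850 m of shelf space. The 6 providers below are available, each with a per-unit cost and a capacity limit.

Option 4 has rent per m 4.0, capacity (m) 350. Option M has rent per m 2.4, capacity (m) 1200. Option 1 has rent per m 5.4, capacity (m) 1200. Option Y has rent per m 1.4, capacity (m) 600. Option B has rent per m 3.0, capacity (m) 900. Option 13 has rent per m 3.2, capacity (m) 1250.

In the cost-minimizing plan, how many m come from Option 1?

Fill from the cheapest provider first.
Option Y (1.4): use full 600 ; 4250 m to go.
Take 1200 from Option M at 2.4 ; need 3050 more.
Take 900 from Option B at 3.0 ; need 2150 more.
Take 1250 from Option 13 at 3.2 ; need 900 more.
Take 350 from Option 4 at 4.0 ; need 550 more.
Take 550 from Option 1 at 5.4 to finish.

550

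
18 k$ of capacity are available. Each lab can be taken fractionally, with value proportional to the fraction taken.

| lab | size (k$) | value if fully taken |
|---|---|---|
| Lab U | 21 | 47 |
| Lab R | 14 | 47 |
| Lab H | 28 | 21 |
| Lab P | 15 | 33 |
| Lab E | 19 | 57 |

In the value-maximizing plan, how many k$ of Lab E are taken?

Rank by value-to-size ratio: Lab R 47/14≈3.36, Lab E 57/19≈3, Lab U 47/21≈2.24, Lab P 33/15≈2.2, Lab H 21/28≈0.75.
All 14 k$ of Lab R fit (value 47) → 4 remain.
Only 4 k$ remain; take 4/19 of Lab E for value 57×4/19 = 12.

4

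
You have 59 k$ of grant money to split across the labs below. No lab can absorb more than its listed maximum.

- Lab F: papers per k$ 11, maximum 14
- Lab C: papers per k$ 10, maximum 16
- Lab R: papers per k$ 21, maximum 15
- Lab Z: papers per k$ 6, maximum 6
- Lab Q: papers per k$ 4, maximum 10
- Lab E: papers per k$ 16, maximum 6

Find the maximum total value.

Highest papers per k$ first: Lab R 21 > Lab E 16 > Lab F 11 > Lab C 10 > Lab Z 6 > Lab Q 4.
Give Lab R 15 to hit its cap of 15 ; 44 left.
Lab E: +6 to 6 (cap) ; 38 left.
Give Lab F 14 to hit its cap of 14 ; 24 left.
Lab C takes 16 to reach its cap of 16 ; 8 left.
Lab Z: +6 to 6 (cap) ; 2 left.
Lab Q has room for 10 but only 2 remain, so it gets 2.
Total = 11×14 + 10×16 + 21×15 + 6×6 + 4×2 + 16×6 = 769.

769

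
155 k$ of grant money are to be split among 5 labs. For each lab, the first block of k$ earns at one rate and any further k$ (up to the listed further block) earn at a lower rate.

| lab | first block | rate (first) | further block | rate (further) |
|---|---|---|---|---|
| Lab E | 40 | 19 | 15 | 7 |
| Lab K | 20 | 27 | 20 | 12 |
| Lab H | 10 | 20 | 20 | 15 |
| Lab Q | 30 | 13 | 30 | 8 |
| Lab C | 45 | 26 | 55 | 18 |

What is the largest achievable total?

3390

Rank every tier by rate: Lab K/first 27 > Lab C/first 26 > Lab H/first 20 > Lab E/first 19 > Lab C/second 18 > Lab H/second 15 > Lab Q/first 13 > Lab K/second 12 > Lab Q/second 8 > Lab E/second 7.
Lab K/first (27): +20 → 135 left.
Lab C first at 26: fill all 45 → 90 left.
Lab H/first (20): +10 → 80 left.
Lab E/first (19): +40 → 40 left.
Lab C/second: +40 of 55 at 18; pool empty.
Total = 27×20 + 26×45 + 20×10 + 19×40 + 18×40 = 3390.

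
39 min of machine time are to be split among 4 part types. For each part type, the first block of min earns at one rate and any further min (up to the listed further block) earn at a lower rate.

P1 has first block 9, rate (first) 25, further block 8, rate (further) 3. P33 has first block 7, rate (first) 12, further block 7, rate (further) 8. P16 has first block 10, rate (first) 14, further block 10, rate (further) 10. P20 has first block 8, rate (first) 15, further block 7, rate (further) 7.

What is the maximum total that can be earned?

Treat each block as its own option and order by rate: P1/first 25 > P20/first 15 > P16/first 14 > P33/first 12 > P16/second 10 > P33/second 8 > P20/second 7 > P1/second 3.
Fill P1 first block (9 at 25) — 30 left.
Fill P20 first block (8 at 15) — 22 left.
P16 first at 14: fill all 10 — 12 left.
P33 first at 12: fill all 7 — 5 left.
P16/second: +5 of 10 at 10; pool empty.
Total = 25×9 + 15×8 + 14×10 + 12×7 + 10×5 = 619.

619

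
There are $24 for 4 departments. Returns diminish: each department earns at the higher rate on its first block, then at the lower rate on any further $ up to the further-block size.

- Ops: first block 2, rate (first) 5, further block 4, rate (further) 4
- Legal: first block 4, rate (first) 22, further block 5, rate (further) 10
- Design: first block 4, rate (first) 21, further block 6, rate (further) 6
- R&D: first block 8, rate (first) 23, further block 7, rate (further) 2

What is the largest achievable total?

Order all 8 blocks by rate: R&D/first 23 > Legal/first 22 > Design/first 21 > Legal/second 10 > Design/second 6 > Ops/first 5 > Ops/second 4 > R&D/second 2.
R&D first at 23: fill all 8 — 16 left.
Legal first at 22: fill all 4 — 12 left.
Design first at 21: fill all 4 — 8 left.
Legal second at 10: fill all 5 — 3 left.
Design/second: +3 of 6 at 6; pool empty.
Total = 23×8 + 22×4 + 21×4 + 10×5 + 6×3 = 424.

424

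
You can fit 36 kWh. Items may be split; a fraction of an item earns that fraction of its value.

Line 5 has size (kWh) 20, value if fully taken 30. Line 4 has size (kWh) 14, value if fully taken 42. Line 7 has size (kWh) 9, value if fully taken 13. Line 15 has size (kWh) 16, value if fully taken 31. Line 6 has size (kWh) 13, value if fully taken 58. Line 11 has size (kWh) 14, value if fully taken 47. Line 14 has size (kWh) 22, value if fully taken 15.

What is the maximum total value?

Sort by value density: Line 6 58/13≈4.46, Line 11 47/14≈3.36, Line 4 42/14≈3, Line 15 31/16≈1.94, Line 5 30/20≈1.5, Line 7 13/9≈1.44, Line 14 15/22≈0.682.
All 13 kWh of Line 6 fit (value 58) ; 23 remain.
Take all of Line 11 (14 kWh, value 47) ; 9 kWh left.
9 kWh left: a 9/14 share of Line 4 gives 42×9/14 = 27.
Total value = 132.

132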